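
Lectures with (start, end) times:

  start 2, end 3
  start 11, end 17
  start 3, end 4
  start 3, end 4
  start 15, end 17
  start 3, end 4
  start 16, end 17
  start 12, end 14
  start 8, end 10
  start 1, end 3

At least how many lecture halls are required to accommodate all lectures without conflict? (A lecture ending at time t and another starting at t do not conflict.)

3

Count concurrent intervals with a sweep; the peak is the room count.
starts: [1, 2, 3, 3, 3, 8, 11, 12, 15, 16]
ends:   [3, 3, 4, 4, 4, 10, 14, 17, 17, 17]
s1→1 s2→2 e3→1 e3→0 s3→1 s3→2 s3→3  — peak 3.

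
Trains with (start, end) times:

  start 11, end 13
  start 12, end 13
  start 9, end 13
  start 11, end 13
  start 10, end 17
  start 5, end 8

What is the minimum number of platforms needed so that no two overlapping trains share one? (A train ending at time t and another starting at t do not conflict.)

5

Count concurrent intervals with a sweep; the peak is the room count.
Events (time:±→running): 5:+→1 8:-→0 9:+→1 10:+→2 11:+→3 11:+→4 12:+→5 … peak 5.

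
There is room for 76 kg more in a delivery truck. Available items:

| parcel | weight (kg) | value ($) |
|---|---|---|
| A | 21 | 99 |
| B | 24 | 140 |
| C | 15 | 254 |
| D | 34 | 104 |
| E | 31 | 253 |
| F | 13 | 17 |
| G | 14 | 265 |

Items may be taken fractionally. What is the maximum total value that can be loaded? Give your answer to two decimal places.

865.33

Greedy by value/weight ratio, highest first.
Ratios (sorted): G 18.93, C 16.93, E 8.16, B 5.83, A 4.71, D 3.06, F 1.31
take G (14 @ 265); take C (15 @ 254); take E (31 @ 253); take 16/24 of B → 93.33. Capacity used 76/76.
Total value = 865.33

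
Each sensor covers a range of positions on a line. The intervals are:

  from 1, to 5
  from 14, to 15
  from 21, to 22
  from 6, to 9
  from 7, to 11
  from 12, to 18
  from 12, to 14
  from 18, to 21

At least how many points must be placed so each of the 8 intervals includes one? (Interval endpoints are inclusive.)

Process intervals by earliest right end; each time one isn't hit yet, stab at its right endpoint.
Sorted: [1,5] [6,9] [7,11] [12,14] [14,15] [12,18] [18,21] [21,22]
{[1,5]} hit by 5; {[6,9],[7,11]} hit by 9; {[12,14],[14,15],[12,18]} hit by 14; {[18,21],[21,22]} hit by 21.
Points: 5, 9, 14, 21 (4 total).

4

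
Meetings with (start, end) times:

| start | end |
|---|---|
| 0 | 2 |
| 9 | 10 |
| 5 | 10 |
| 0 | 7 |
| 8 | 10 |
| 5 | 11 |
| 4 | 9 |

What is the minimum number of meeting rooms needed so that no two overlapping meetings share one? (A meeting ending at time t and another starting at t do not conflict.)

4

The answer is the maximum number of intervals overlapping at any instant.
Events (time:±→running): 0:+→1 0:+→2 2:-→1 4:+→2 5:+→3 5:+→4 … peak 4.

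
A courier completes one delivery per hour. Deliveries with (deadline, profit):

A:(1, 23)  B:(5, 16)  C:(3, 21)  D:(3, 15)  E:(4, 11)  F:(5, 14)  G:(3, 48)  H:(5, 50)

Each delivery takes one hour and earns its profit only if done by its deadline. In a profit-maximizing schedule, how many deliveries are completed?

Sort by profit descending; place each in the latest free slot ≤ its deadline.
Profit order: H=50 G=48 A=23 C=21 B=16 D=15 F=14 E=11
Assign: H→slot 5, G→slot 3, A→slot 1, C→slot 2, B→slot 4, D skipped, F skipped, E skipped.
Slots: [1:A] [2:C] [3:G] [4:B] [5:H]
5 of 8 scheduled.

5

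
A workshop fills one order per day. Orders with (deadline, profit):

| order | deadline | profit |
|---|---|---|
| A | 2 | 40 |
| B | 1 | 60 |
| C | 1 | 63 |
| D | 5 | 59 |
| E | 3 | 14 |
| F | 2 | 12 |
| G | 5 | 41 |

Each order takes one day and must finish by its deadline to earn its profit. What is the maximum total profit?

Take jobs in profit order; each goes to the latest open slot no later than its deadline.
Profit order: C=63 B=60 D=59 G=41 A=40 E=14 F=12
Assign: C→slot 1, B skipped, D→slot 5, G→slot 4, A→slot 2, E→slot 3, F skipped.
Slots: [1:C] [2:A] [3:E] [4:G] [5:D]
Profit = 63 + 40 + 14 + 41 + 59 = 217

217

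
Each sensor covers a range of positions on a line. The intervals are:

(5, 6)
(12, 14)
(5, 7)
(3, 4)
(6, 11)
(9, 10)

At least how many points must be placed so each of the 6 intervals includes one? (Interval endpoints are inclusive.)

4

Sorted: [3,4] [5,6] [5,7] [9,10] [6,11] [12,14]
{[3,4]} hit by 4; {[5,6],[5,7]} hit by 6; {[9,10],[6,11]} hit by 10; {[12,14]} hit by 14.
Points: 4, 6, 10, 14 (4 total).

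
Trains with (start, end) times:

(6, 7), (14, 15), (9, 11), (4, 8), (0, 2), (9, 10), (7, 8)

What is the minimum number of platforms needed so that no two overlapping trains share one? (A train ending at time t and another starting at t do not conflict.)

2

The answer is the maximum number of intervals overlapping at any instant.
starts: [0, 4, 6, 7, 9, 9, 14]
ends:   [2, 7, 8, 8, 10, 11, 15]
s0→1 e2→0 s4→1 s6→2  — peak 2.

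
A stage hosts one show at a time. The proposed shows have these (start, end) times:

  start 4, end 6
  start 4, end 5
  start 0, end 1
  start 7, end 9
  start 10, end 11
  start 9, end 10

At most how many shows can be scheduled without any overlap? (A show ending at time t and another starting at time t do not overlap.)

5

Greedy by earliest finish: after sorting by end time, pick each interval compatible with the last pick.
By end time: (0,1), (4,5), (4,6), (7,9), (9,10), (10,11).
Pick (0,1); next start ≥ 1 → (4,5); next start ≥ 5 → (7,9); next start ≥ 9 → (9,10); next start ≥ 10 → (10,11).
Selected 5 shows.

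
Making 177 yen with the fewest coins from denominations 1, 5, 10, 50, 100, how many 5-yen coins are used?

Greedy: take as many of the largest coin as possible, then repeat with the remainder.
177 − 1×100→77 − 1×50→27 − 2×10→7 − 1×5→2 − 2×1→0
Count of 5: 1

1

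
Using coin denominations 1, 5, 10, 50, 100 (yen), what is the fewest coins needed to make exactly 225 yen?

5

225 − 2×100→25 − 2×10→5 − 1×5→0
Total coins = 2 + 2 + 1 = 5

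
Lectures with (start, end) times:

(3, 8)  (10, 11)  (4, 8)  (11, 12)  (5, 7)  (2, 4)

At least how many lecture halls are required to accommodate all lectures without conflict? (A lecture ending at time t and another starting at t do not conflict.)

Count concurrent intervals with a sweep; the peak is the room count.
Events (time:±→running): 2:+→1 3:+→2 4:-→1 4:+→2 5:+→3 … peak 3.

3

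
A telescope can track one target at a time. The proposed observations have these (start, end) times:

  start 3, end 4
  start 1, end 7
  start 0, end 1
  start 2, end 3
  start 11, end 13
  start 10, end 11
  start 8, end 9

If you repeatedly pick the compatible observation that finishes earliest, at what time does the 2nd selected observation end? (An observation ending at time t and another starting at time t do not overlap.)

3

Sort by end time and greedily take each interval whose start is ≥ the last chosen end.
Sorted by end: (0,1)  (2,3)  (3,4)  (1,7)  (8,9)  (10,11)  (11,13)
take (0,1); take (2,3); take (3,4); take (8,9); take (10,11); take (11,13).
Selected: (0,1) (2,3) (3,4) (8,9) (10,11) (11,13)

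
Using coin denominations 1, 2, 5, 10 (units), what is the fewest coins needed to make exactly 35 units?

4

35 = 3×10 + 1×5
Total coins = 3 + 1 = 4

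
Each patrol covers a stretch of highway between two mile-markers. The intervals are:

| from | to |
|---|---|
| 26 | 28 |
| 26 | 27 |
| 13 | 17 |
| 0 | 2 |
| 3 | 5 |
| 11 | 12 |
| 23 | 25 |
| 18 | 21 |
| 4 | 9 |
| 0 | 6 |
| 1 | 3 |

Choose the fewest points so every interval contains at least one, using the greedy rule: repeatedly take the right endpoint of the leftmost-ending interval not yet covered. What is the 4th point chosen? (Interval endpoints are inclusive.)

17

Sort by right endpoint; whenever an interval is uncovered, place a point at its right end.
Sorted: [0,2] [1,3] [3,5] [0,6] [4,9] [11,12] [13,17] [18,21] [23,25] [26,27] [26,28]
{[0,2],[1,3]} hit by 2; {[3,5],[0,6],[4,9]} hit by 5; {[11,12]} hit by 12; {[13,17]} hit by 17; {[18,21]} hit by 21; {[23,25]} hit by 25; {[26,27],[26,28]} hit by 27.
Points: 2, 5, 12, 17, 21, 25, 27 (7 total).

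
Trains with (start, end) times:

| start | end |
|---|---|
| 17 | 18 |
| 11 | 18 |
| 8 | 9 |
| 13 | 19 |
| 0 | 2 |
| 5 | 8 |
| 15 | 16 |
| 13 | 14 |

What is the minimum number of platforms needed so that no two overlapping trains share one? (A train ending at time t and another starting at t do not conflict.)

Count concurrent intervals with a sweep; the peak is the room count.
Events (time:±→running): 0:+→1 2:-→0 5:+→1 8:-→0 8:+→1 9:-→0 11:+→1 13:+→2 13:+→3 … peak 3.

3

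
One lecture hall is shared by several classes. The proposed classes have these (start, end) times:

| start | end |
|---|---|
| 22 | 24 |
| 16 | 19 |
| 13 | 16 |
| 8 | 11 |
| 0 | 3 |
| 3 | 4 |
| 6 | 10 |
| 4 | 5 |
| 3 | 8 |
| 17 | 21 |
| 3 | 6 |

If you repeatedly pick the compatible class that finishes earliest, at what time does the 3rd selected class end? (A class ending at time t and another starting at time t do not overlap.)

5

Sort by end time and greedily take each interval whose start is ≥ the last chosen end.
Sorted by end: (0,3)  (3,4)  (4,5)  (3,6)  (3,8)  (6,10)  (8,11)  (13,16)  (16,19)  (17,21)  (22,24)
take (0,3); take (3,4); take (4,5); skip (3,8); take (6,10); skip (8,11); take (13,16); take (16,19); take (22,24).
Selected: (0,3) (3,4) (4,5) (6,10) (13,16) (16,19) (22,24)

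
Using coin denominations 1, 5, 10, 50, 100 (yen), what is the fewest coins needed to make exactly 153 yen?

5

Use the largest denomination that fits, subtract, and repeat.
153 − 1×100→53 − 1×50→3 − 3×1→0
Total coins = 1 + 1 + 3 = 5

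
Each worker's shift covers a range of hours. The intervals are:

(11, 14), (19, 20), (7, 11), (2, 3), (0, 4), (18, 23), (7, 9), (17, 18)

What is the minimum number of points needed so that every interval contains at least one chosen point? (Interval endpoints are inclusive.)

5

Process intervals by earliest right end; each time one isn't hit yet, stab at its right endpoint.
Sorted: [2,3] [0,4] [7,9] [7,11] [11,14] [17,18] [19,20] [18,23]
{[2,3],[0,4]} hit by 3; {[7,9],[7,11]} hit by 9; {[11,14]} hit by 14; {[17,18]} hit by 18; {[19,20],[18,23]} hit by 20.
Points: 3, 9, 14, 18, 20 (5 total).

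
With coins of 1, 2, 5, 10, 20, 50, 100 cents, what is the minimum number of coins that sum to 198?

7

Greedy: take as many of the largest coin as possible, then repeat with the remainder.
198 = 1×100 + 1×50 + 2×20 + 1×5 + 1×2 + 1×1
Total coins = 1 + 1 + 2 + 1 + 1 + 1 = 7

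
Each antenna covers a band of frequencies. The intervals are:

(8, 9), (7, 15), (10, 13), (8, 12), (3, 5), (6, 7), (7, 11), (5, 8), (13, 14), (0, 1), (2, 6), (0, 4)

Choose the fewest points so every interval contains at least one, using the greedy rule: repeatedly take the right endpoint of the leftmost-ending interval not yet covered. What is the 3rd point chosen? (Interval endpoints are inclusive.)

Sort by right endpoint; whenever an interval is uncovered, place a point at its right end.
Sorted: [0,1] [0,4] [3,5] [2,6] [6,7] [5,8] [8,9] [7,11] [8,12] [10,13] [13,14] [7,15]
{[0,1],[0,4]} hit by 1; {[3,5],[2,6]} hit by 5; {[6,7],[5,8]} hit by 7; {[8,9],[7,11],[8,12]} hit by 9; {[10,13],[13,14],[7,15]} hit by 13.
Points: 1, 5, 7, 9, 13 (5 total).

7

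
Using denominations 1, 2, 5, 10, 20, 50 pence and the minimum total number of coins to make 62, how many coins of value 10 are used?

Greedy: take as many of the largest coin as possible, then repeat with the remainder.
62 − 1×50→12 − 1×10→2 − 1×2→0
Count of 10: 1

1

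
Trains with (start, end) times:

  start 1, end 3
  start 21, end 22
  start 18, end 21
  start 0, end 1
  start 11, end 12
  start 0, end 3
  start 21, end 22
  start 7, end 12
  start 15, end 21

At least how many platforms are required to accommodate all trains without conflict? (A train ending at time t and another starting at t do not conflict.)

2

starts: [0, 0, 1, 7, 11, 15, 18, 21, 21]
ends:   [1, 3, 3, 12, 12, 21, 21, 22, 22]
s0→1 s0→2  — peak 2.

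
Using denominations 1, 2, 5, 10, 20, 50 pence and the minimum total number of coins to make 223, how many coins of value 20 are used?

223 − 4×50→23 − 1×20→3 − 1×2→1 − 1×1→0
Count of 20: 1

1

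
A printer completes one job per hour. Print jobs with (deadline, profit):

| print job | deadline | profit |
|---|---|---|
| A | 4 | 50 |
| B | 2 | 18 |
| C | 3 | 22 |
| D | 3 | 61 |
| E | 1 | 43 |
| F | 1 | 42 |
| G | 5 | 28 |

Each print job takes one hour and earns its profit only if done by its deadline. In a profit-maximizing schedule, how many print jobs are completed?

Profit order: D=61 A=50 E=43 F=42 G=28 C=22 B=18
Assign: D→slot 3, A→slot 4, E→slot 1, F skipped, G→slot 5, C→slot 2, B skipped.
Slots: [1:E] [2:C] [3:D] [4:A] [5:G]
5 of 7 scheduled.

5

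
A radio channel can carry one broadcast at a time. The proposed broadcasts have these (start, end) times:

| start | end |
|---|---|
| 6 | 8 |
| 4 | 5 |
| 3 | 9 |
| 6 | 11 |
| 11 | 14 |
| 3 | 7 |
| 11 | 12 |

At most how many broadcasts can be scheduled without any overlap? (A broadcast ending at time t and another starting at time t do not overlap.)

Sorted by end: (4,5)  (3,7)  (6,8)  (3,9)  (6,11)  (11,12)  (11,14)
take (4,5); take (6,8); skip (3,9); take (11,12).
Selected 3 broadcasts.

3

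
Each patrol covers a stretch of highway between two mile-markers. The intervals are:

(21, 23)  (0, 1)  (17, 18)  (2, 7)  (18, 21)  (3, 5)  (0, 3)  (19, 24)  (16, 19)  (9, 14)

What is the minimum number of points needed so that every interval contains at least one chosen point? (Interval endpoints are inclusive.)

Process intervals by earliest right end; each time one isn't hit yet, stab at its right endpoint.
By right end: [0,1]  [0,3]  [3,5]  [2,7]  [9,14]  [17,18]  [16,19]  [18,21]  [21,23]  [19,24]
[0,1] uncovered → point at 1; [3,5] uncovered → point at 5; [9,14] uncovered → point at 14; [17,18] uncovered → point at 18; [21,23] uncovered → point at 23.
Points: 1, 5, 14, 18, 23 (5 total).

5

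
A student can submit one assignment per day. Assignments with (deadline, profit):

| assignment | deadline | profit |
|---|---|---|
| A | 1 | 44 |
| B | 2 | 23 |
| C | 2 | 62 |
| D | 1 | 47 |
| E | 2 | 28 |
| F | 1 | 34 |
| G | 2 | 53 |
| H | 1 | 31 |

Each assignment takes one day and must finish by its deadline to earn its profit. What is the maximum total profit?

Sort by profit descending; place each in the latest free slot ≤ its deadline.
By profit: C(d2,62), G(d2,53), D(d1,47), A(d1,44), F(d1,34), H(d1,31), E(d2,28), B(d2,23)
C→slot 2; G→slot 1; D skipped; A skipped; F skipped; H skipped; E skipped; B skipped.
Profit = 53 + 62 = 115

115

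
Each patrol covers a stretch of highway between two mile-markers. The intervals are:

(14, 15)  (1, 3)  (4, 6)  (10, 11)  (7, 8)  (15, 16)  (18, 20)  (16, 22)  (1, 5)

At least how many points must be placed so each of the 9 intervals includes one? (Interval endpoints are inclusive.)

Process intervals by earliest right end; each time one isn't hit yet, stab at its right endpoint.
Sorted: [1,3] [1,5] [4,6] [7,8] [10,11] [14,15] [15,16] [18,20] [16,22]
{[1,3],[1,5]} hit by 3; {[4,6]} hit by 6; {[7,8]} hit by 8; {[10,11]} hit by 11; {[14,15],[15,16]} hit by 15; {[18,20],[16,22]} hit by 20.
Points: 3, 6, 8, 11, 15, 20 (6 total).

6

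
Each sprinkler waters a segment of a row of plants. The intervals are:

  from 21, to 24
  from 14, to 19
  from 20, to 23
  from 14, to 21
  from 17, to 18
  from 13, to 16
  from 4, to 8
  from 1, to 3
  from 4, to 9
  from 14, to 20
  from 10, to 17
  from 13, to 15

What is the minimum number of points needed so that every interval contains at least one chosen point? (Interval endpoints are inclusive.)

5

By right end: [1,3]  [4,8]  [4,9]  [13,15]  [13,16]  [10,17]  [17,18]  [14,19]  [14,20]  [14,21]  [20,23]  [21,24]
[1,3] uncovered → point at 3; [4,8] uncovered → point at 8; [13,15] uncovered → point at 15; [17,18] uncovered → point at 18; [20,23] uncovered → point at 23.
Points: 3, 8, 15, 18, 23 (5 total).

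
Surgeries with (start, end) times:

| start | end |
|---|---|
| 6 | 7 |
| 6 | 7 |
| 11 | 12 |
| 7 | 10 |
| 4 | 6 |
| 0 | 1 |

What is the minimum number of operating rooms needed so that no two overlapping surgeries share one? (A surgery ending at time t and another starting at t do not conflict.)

2

The answer is the maximum number of intervals overlapping at any instant.
starts: [0, 4, 6, 6, 7, 11]
ends:   [1, 6, 7, 7, 10, 12]
s0→1 e1→0 s4→1 e6→0 s6→1 s6→2  — peak 2.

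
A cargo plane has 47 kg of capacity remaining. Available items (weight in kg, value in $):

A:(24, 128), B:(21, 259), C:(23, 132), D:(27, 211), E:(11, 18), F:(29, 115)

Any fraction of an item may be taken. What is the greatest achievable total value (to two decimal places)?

Ratios (sorted): B 12.33, D 7.81, C 5.74, A 5.33, F 3.97, E 1.64
take B (21 @ 259); take 26/27 of D → 203.19. Capacity used 47/47.
Total value = 462.19

462.19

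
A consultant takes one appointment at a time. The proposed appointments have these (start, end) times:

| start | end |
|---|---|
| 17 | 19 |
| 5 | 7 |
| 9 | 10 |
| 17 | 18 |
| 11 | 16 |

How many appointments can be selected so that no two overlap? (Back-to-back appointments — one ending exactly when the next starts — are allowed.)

Sort by end time and greedily take each interval whose start is ≥ the last chosen end.
Sorted by end: (5,7)  (9,10)  (11,16)  (17,18)  (17,19)
take (5,7); take (9,10); take (11,16); take (17,18).
Selected 4 appointments.

4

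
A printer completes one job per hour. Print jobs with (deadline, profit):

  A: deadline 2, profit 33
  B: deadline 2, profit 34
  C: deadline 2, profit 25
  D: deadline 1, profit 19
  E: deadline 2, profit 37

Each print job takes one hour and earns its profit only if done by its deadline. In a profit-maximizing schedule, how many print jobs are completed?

2

Take jobs in profit order; each goes to the latest open slot no later than its deadline.
Profit order: E=37 B=34 A=33 C=25 D=19
Assign: E→slot 2, B→slot 1, A skipped, C skipped, D skipped.
Slots: [1:B] [2:E]
2 of 5 scheduled.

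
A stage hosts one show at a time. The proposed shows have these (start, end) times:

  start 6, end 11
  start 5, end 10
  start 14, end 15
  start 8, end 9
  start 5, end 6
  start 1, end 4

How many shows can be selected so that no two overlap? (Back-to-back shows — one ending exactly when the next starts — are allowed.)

4

Greedy by earliest finish: after sorting by end time, pick each interval compatible with the last pick.
By end time: (1,4), (5,6), (8,9), (5,10), (6,11), (14,15).
Pick (1,4); next start ≥ 4 → (5,6); next start ≥ 6 → (8,9); next start ≥ 9 → (14,15).
Selected 4 shows.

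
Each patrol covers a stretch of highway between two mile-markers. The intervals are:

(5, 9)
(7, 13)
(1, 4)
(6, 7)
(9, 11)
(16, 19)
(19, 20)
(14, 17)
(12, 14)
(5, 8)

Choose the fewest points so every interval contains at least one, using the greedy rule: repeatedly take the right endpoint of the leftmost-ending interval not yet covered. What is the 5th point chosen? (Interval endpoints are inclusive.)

Process intervals by earliest right end; each time one isn't hit yet, stab at its right endpoint.
By right end: [1,4]  [6,7]  [5,8]  [5,9]  [9,11]  [7,13]  [12,14]  [14,17]  [16,19]  [19,20]
[1,4] uncovered → point at 4; [6,7] uncovered → point at 7; [9,11] uncovered → point at 11; [12,14] uncovered → point at 14; [16,19] uncovered → point at 19.
Points: 4, 7, 11, 14, 19 (5 total).

19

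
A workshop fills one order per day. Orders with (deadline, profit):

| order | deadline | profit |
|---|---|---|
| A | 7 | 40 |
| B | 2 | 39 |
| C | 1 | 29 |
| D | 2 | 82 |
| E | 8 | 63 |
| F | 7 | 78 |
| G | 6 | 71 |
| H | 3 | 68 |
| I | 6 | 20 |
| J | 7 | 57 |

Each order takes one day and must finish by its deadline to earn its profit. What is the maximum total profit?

498

Profit order: D=82 F=78 G=71 H=68 E=63 J=57 A=40 B=39 C=29 I=20
Assign: D→slot 2, F→slot 7, G→slot 6, H→slot 3, E→slot 8, J→slot 5, A→slot 4, B→slot 1, C skipped, I skipped.
Slots: [1:B] [2:D] [3:H] [4:A] [5:J] [6:G] [7:F] [8:E]
Profit = 39 + 82 + 68 + 40 + 57 + 71 + 78 + 63 = 498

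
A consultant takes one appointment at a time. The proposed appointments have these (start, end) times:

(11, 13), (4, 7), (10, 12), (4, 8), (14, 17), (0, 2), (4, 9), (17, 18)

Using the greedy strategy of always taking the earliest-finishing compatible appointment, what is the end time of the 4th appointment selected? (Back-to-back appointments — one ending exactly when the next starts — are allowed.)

17

Sort by end time and greedily take each interval whose start is ≥ the last chosen end.
Sorted by end: (0,2)  (4,7)  (4,8)  (4,9)  (10,12)  (11,13)  (14,17)  (17,18)
take (0,2); take (4,7); skip (4,8); take (10,12); skip (11,13); take (14,17); take (17,18).
Selected: (0,2) (4,7) (10,12) (14,17) (17,18)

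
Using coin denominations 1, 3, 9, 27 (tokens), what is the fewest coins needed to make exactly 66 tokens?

Use the largest denomination that fits, subtract, and repeat.
66 = 2×27 + 1×9 + 1×3
Total coins = 2 + 1 + 1 = 4

4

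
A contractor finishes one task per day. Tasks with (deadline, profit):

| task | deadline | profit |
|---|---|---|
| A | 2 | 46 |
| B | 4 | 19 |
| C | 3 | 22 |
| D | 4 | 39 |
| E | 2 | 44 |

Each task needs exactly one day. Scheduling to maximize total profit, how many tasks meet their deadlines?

Take jobs in profit order; each goes to the latest open slot no later than its deadline.
Profit order: A=46 E=44 D=39 C=22 B=19
Assign: A→slot 2, E→slot 1, D→slot 4, C→slot 3, B skipped.
Slots: [1:E] [2:A] [3:C] [4:D]
4 of 5 scheduled.

4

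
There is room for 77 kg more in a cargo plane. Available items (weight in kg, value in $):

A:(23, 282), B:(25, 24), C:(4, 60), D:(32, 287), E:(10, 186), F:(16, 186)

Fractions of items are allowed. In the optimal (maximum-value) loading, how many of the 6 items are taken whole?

Sort by value per unit weight and fill in that order.
Ratios (sorted): E 18.60, C 15.00, A 12.26, F 11.62, D 8.97, B 0.96
take E (10 @ 186); take C (4 @ 60); take A (23 @ 282); take F (16 @ 186); take 24/32 of D → 215.25. Capacity used 77/77.
4 item(s) taken whole; one partial (take 24/32 of D).

4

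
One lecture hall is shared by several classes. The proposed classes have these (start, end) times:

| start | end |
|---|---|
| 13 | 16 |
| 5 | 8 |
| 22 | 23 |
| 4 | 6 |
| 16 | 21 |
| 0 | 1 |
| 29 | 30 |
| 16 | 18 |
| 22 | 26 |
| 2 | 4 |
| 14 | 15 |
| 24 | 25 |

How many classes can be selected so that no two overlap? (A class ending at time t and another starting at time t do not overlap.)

8

Sort by end time and greedily take each interval whose start is ≥ the last chosen end.
By end time: (0,1), (2,4), (4,6), (5,8), (14,15), (13,16), (16,18), (16,21), (22,23), (24,25), (22,26), (29,30).
Pick (0,1); next start ≥ 1 → (2,4); next start ≥ 4 → (4,6); next start ≥ 6 → (14,15); next start ≥ 15 → (16,18); next start ≥ 18 → (22,23); next start ≥ 23 → (24,25); next start ≥ 25 → (29,30).
Selected 8 classes.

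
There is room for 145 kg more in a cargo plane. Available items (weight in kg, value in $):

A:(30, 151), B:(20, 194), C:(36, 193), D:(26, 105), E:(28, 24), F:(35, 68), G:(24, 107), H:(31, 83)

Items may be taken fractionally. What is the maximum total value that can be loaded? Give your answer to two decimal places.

774.10

Sort by value per unit weight and fill in that order.
Ratios (sorted): B 9.70, C 5.36, A 5.03, G 4.46, D 4.04, H 2.68, F 1.94, E 0.86
take B (20 @ 194); take C (36 @ 193); take A (30 @ 151); take G (24 @ 107); take D (26 @ 105); take 9/31 of H → 24.10. Capacity used 145/145.
Total value = 774.10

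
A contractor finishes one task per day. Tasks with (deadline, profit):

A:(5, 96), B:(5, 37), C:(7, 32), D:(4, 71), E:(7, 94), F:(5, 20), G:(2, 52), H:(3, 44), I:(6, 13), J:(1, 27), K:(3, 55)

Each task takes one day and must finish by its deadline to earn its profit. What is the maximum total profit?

444

Sort by profit descending; place each in the latest free slot ≤ its deadline.
Profit order: A=96 E=94 D=71 K=55 G=52 H=44 B=37 C=32 J=27 F=20 I=13
Assign: A→slot 5, E→slot 7, D→slot 4, K→slot 3, G→slot 2, H→slot 1, B skipped, C→slot 6, J skipped, F skipped, I skipped.
Slots: [1:H] [2:G] [3:K] [4:D] [5:A] [6:C] [7:E]
Profit = 44 + 52 + 55 + 71 + 96 + 32 + 94 = 444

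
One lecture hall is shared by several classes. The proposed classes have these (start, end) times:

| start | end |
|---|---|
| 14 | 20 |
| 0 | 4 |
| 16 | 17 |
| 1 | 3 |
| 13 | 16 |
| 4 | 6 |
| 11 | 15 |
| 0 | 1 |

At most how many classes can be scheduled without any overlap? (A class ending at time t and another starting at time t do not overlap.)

5

Greedy by earliest finish: after sorting by end time, pick each interval compatible with the last pick.
Sorted by end: (0,1)  (1,3)  (0,4)  (4,6)  (11,15)  (13,16)  (16,17)  (14,20)
take (0,1); take (1,3); take (4,6); take (11,15); take (16,17); skip (14,20).
Selected 5 classes.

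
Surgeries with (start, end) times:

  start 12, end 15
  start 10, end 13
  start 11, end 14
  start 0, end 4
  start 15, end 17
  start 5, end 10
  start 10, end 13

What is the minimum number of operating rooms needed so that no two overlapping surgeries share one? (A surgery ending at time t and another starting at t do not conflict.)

4

Events (time:±→running): 0:+→1 4:-→0 5:+→1 10:-→0 10:+→1 10:+→2 11:+→3 12:+→4 … peak 4.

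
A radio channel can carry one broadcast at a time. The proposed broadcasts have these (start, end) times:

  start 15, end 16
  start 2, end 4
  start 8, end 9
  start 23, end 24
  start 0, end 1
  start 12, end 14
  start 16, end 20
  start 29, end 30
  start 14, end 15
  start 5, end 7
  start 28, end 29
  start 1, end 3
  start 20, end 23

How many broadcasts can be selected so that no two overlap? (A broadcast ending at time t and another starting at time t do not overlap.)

Sort by end time and greedily take each interval whose start is ≥ the last chosen end.
By end time: (0,1), (1,3), (2,4), (5,7), (8,9), (12,14), (14,15), (15,16), (16,20), (20,23), (23,24), (28,29), (29,30).
Pick (0,1); next start ≥ 1 → (1,3); next start ≥ 3 → (5,7); next start ≥ 7 → (8,9); next start ≥ 9 → (12,14); next start ≥ 14 → (14,15); next start ≥ 15 → (15,16); next start ≥ 16 → (16,20); next start ≥ 20 → (20,23); next start ≥ 23 → (23,24); next start ≥ 24 → (28,29); next start ≥ 29 → (29,30).
Selected 12 broadcasts.

12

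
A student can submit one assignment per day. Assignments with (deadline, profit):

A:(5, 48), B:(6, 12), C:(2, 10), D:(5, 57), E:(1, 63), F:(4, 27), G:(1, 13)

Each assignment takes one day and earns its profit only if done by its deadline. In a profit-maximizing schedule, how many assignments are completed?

6

Take jobs in profit order; each goes to the latest open slot no later than its deadline.
Profit order: E=63 D=57 A=48 F=27 G=13 B=12 C=10
Assign: E→slot 1, D→slot 5, A→slot 4, F→slot 3, G skipped, B→slot 6, C→slot 2.
Slots: [1:E] [2:C] [3:F] [4:A] [5:D] [6:B]
6 of 7 scheduled.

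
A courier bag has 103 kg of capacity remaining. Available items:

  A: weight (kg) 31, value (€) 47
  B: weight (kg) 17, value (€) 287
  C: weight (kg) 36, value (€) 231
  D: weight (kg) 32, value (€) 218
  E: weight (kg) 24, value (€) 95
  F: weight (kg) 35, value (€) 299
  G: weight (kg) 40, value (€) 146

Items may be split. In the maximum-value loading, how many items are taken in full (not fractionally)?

Greedy by value/weight ratio, highest first.
Order: B (287/17=16.88) > F (299/35=8.54) > D (218/32=6.81) > C (231/36=6.42) > E (95/24=3.96) > G (146/40=3.65) > A (47/31=1.52)
Fill: take B (17 @ 287) → take F (35 @ 299) → take D (32 @ 218) → take 19/36 of C → 121.92; 103/103 used.
3 item(s) taken whole; one partial (take 19/36 of C).

3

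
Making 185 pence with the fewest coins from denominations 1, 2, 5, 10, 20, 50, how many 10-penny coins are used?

1

185 − 3×50→35 − 1×20→15 − 1×10→5 − 1×5→0
Count of 10: 1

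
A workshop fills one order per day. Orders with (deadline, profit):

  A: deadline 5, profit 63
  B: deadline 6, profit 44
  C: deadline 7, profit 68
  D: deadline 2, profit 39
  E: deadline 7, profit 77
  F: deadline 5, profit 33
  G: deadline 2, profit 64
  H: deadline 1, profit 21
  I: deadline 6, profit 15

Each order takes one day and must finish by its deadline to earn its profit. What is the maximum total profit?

Take jobs in profit order; each goes to the latest open slot no later than its deadline.
By profit: E(d7,77), C(d7,68), G(d2,64), A(d5,63), B(d6,44), D(d2,39), F(d5,33), H(d1,21), I(d6,15)
E→slot 7; C→slot 6; G→slot 2; A→slot 5; B→slot 4; D→slot 1; F→slot 3; H skipped; I skipped.
Profit = 39 + 64 + 33 + 44 + 63 + 68 + 77 = 388

388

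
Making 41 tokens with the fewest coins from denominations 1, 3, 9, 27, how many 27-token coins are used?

1

Greedy: take as many of the largest coin as possible, then repeat with the remainder.
41 − 1×27→14 − 1×9→5 − 1×3→2 − 2×1→0
Count of 27: 1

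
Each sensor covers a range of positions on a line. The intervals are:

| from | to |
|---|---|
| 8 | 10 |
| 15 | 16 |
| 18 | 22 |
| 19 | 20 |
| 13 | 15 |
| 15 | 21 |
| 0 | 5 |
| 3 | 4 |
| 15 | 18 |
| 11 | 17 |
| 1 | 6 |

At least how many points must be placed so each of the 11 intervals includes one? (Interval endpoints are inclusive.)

Sorted: [3,4] [0,5] [1,6] [8,10] [13,15] [15,16] [11,17] [15,18] [19,20] [15,21] [18,22]
{[3,4],[0,5],[1,6]} hit by 4; {[8,10]} hit by 10; {[13,15],[15,16],[11,17],[15,18]} hit by 15; {[19,20],[15,21],[18,22]} hit by 20.
Points: 4, 10, 15, 20 (4 total).

4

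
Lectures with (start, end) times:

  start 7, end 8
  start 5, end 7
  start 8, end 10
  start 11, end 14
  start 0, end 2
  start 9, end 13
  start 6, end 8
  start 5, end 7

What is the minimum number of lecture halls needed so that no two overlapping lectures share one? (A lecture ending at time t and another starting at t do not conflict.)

Count concurrent intervals with a sweep; the peak is the room count.
starts: [0, 5, 5, 6, 7, 8, 9, 11]
ends:   [2, 7, 7, 8, 8, 10, 13, 14]
s0→1 e2→0 s5→1 s5→2 s6→3  — peak 3.

3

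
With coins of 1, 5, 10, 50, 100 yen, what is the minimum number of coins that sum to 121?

121 = 1×100 + 2×10 + 1×1
Total coins = 1 + 2 + 1 = 4

4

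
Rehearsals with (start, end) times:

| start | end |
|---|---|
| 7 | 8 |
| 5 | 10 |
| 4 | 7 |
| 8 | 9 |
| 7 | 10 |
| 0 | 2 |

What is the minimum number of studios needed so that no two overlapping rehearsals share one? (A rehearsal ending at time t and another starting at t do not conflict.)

The answer is the maximum number of intervals overlapping at any instant.
Events (time:±→running): 0:+→1 2:-→0 4:+→1 5:+→2 7:-→1 7:+→2 7:+→3 … peak 3.

3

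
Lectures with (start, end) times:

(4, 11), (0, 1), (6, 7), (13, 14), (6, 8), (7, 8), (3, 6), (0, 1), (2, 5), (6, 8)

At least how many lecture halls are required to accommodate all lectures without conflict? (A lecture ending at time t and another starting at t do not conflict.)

The answer is the maximum number of intervals overlapping at any instant.
starts: [0, 0, 2, 3, 4, 6, 6, 6, 7, 13]
ends:   [1, 1, 5, 6, 7, 8, 8, 8, 11, 14]
s0→1 s0→2 e1→1 e1→0 s2→1 s3→2 s4→3 e5→2 e6→1 s6→2 s6→3 s6→4  — peak 4.

4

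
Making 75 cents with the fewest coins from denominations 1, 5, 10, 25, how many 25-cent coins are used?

3

75 − 3×25→0
Count of 25: 3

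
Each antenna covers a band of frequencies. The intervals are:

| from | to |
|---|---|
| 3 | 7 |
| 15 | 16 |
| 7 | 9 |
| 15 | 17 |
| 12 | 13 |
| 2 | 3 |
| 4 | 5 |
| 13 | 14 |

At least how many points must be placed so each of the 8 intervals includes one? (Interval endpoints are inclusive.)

Sort by right endpoint; whenever an interval is uncovered, place a point at its right end.
Sorted: [2,3] [4,5] [3,7] [7,9] [12,13] [13,14] [15,16] [15,17]
{[2,3]} hit by 3; {[4,5],[3,7]} hit by 5; {[7,9]} hit by 9; {[12,13],[13,14]} hit by 13; {[15,16],[15,17]} hit by 16.
Points: 3, 5, 9, 13, 16 (5 total).

5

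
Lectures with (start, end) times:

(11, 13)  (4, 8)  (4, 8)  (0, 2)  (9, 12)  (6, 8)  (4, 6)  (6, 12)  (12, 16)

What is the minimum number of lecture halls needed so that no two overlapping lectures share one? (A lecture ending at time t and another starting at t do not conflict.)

starts: [0, 4, 4, 4, 6, 6, 9, 11, 12]
ends:   [2, 6, 8, 8, 8, 12, 12, 13, 16]
s0→1 e2→0 s4→1 s4→2 s4→3 e6→2 s6→3 s6→4  — peak 4.

4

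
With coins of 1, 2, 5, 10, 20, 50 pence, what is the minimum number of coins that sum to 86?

Greedy: take as many of the largest coin as possible, then repeat with the remainder.
86 = 1×50 + 1×20 + 1×10 + 1×5 + 1×1
Total coins = 1 + 1 + 1 + 1 + 1 = 5

5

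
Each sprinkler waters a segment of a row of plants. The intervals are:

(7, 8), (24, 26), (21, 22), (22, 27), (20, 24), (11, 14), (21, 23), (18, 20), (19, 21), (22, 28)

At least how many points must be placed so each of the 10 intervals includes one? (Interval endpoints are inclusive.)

By right end: [7,8]  [11,14]  [18,20]  [19,21]  [21,22]  [21,23]  [20,24]  [24,26]  [22,27]  [22,28]
[7,8] uncovered → point at 8; [11,14] uncovered → point at 14; [18,20] uncovered → point at 20; [21,22] uncovered → point at 22; [24,26] uncovered → point at 26.
Points: 8, 14, 20, 22, 26 (5 total).

5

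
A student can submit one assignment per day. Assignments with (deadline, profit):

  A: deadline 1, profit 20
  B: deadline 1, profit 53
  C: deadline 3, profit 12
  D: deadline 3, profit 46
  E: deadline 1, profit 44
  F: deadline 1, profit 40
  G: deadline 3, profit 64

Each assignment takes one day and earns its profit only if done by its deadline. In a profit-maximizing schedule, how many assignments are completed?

Take jobs in profit order; each goes to the latest open slot no later than its deadline.
Profit order: G=64 B=53 D=46 E=44 F=40 A=20 C=12
Assign: G→slot 3, B→slot 1, D→slot 2, E skipped, F skipped, A skipped, C skipped.
Slots: [1:B] [2:D] [3:G]
3 of 7 scheduled.

3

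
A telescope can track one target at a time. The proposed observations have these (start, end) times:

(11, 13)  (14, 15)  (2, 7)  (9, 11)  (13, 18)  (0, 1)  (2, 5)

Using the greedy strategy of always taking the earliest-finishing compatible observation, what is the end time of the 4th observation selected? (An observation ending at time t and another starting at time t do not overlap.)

13

By end time: (0,1), (2,5), (2,7), (9,11), (11,13), (14,15), (13,18).
Pick (0,1); next start ≥ 1 → (2,5); next start ≥ 5 → (9,11); next start ≥ 11 → (11,13); next start ≥ 13 → (14,15).
Selected: (0,1) (2,5) (9,11) (11,13) (14,15)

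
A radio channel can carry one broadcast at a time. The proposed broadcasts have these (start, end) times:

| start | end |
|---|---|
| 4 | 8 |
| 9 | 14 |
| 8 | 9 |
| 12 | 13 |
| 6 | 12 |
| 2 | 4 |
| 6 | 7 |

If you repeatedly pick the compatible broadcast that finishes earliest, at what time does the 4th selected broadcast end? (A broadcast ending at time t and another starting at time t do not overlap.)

Sort by end time and greedily take each interval whose start is ≥ the last chosen end.
By end time: (2,4), (6,7), (4,8), (8,9), (6,12), (12,13), (9,14).
Pick (2,4); next start ≥ 4 → (6,7); next start ≥ 7 → (8,9); next start ≥ 9 → (12,13).
Selected: (2,4) (6,7) (8,9) (12,13)

13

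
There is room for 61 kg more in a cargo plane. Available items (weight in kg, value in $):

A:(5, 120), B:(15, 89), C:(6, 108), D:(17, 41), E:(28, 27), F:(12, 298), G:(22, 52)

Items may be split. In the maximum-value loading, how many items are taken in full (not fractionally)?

Greedy by value/weight ratio, highest first.
Ratios (sorted): F 24.83, A 24.00, C 18.00, B 5.93, D 2.41, G 2.36, E 0.96
take F (12 @ 298); take A (5 @ 120); take C (6 @ 108); take B (15 @ 89); take D (17 @ 41); take 6/22 of G → 14.18. Capacity used 61/61.
5 item(s) taken whole; one partial (take 6/22 of G).

5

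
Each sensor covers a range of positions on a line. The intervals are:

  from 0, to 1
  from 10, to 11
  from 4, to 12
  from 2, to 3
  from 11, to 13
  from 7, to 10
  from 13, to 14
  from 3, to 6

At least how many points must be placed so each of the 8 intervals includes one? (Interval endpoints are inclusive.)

By right end: [0,1]  [2,3]  [3,6]  [7,10]  [10,11]  [4,12]  [11,13]  [13,14]
[0,1] uncovered → point at 1; [2,3] uncovered → point at 3; [7,10] uncovered → point at 10; [11,13] uncovered → point at 13.
Points: 1, 3, 10, 13 (4 total).

4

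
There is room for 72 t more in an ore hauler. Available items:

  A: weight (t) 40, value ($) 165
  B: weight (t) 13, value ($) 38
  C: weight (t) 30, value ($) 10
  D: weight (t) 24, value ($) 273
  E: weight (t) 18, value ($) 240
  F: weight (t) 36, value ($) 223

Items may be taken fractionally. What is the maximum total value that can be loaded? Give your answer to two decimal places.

698.83

Order: E (240/18=13.33) > D (273/24=11.38) > F (223/36=6.19) > A (165/40=4.12) > B (38/13=2.92) > C (10/30=0.33)
Fill: take E (18 @ 240) → take D (24 @ 273) → take 30/36 of F → 185.83; 72/72 used.
Total value = 698.83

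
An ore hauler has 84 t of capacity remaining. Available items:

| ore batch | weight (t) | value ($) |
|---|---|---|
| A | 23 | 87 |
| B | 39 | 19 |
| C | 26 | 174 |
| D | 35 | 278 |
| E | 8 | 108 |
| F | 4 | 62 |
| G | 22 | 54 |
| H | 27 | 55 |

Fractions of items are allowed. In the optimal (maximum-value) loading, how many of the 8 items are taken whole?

Ratios (sorted): F 15.50, E 13.50, D 7.94, C 6.69, A 3.78, G 2.45, H 2.04, B 0.49
take F (4 @ 62); take E (8 @ 108); take D (35 @ 278); take C (26 @ 174); take 11/23 of A → 41.61. Capacity used 84/84.
4 item(s) taken whole; one partial (take 11/23 of A).

4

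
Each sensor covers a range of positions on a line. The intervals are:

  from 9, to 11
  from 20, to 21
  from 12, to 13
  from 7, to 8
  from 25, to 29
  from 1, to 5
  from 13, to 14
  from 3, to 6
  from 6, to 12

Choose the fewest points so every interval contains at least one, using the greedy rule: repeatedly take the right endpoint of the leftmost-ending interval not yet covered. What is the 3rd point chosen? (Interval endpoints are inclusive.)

Process intervals by earliest right end; each time one isn't hit yet, stab at its right endpoint.
Sorted: [1,5] [3,6] [7,8] [9,11] [6,12] [12,13] [13,14] [20,21] [25,29]
{[1,5],[3,6]} hit by 5; {[7,8]} hit by 8; {[9,11],[6,12]} hit by 11; {[12,13],[13,14]} hit by 13; {[20,21]} hit by 21; {[25,29]} hit by 29.
Points: 5, 8, 11, 13, 21, 29 (6 total).

11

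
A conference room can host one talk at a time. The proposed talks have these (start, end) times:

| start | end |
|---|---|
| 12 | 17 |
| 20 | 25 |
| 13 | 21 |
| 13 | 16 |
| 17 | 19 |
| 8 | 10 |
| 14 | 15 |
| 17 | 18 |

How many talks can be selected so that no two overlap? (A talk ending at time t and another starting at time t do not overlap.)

By end time: (8,10), (14,15), (13,16), (12,17), (17,18), (17,19), (13,21), (20,25).
Pick (8,10); next start ≥ 10 → (14,15); next start ≥ 15 → (17,18); next start ≥ 18 → (20,25).
Selected 4 talks.

4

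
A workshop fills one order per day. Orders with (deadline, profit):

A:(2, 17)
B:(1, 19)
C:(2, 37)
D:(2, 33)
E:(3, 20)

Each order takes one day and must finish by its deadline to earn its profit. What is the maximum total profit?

90

Profit order: C=37 D=33 E=20 B=19 A=17
Assign: C→slot 2, D→slot 1, E→slot 3, B skipped, A skipped.
Slots: [1:D] [2:C] [3:E]
Profit = 33 + 37 + 20 = 90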